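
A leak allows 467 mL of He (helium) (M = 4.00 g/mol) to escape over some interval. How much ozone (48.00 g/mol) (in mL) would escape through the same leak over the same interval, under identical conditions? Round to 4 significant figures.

134.8 mL

Using Graham's law: rate_O₃/rate_He = √(M_He/M_O₃) = √(4.00/48.00) = √0.08333 = 0.2887.
So the volume for O₃ is 467 × 0.2887 = 134.8 mL.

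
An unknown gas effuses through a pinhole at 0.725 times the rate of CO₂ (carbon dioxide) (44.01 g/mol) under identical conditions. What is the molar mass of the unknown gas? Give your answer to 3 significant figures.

83.7 g/mol

By Graham's law, rate_X/rate_CO₂ = √(M_CO₂/M_X).
0.725 = √(44.01/M_X)
M_X = 44.01 / 0.725² = 44.01 / 0.5256 = 83.7 g/mol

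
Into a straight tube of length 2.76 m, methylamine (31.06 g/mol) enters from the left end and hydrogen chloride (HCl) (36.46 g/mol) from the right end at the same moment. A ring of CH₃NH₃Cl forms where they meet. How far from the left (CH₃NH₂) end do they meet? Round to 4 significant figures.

Graham's law gives d_CH₃NH₂/d_HCl = rate_CH₃NH₂/rate_HCl = √(M_HCl/M_CH₃NH₂) = √(36.46/31.06) = 1.083.
With d_CH₃NH₂ + d_HCl = 2.76 m, d_HCl = 2.76/(1 + 1.083) = 1.325 m.
d_CH₃NH₂ = 2.76 − 1.325 = 1.435 m.

1.435 m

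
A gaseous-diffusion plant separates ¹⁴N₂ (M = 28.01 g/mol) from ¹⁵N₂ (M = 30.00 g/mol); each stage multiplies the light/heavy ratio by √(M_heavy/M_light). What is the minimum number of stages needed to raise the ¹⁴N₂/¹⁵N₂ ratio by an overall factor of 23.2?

92

Single-stage factor α = √(30.00/28.01), so ln α = ½ ln(1.07105) = 0.03432.
Need α^N ≥ 23.2 ⇒ N ≥ ln(23.2) / ln α = 3.144 / 0.03432 = 91.62.
Rounding up, N = 92 stages.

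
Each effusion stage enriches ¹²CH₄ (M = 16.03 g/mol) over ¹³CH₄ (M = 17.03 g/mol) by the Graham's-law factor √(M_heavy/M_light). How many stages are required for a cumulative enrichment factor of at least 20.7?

Per stage α = (17.03/16.03)^(1/2) = 1.06238^0.5, giving ln α = 0.03026.
Need α^N ≥ 20.7 ⇒ N ≥ ln(20.7) / ln α = 3.030 / 0.03026 = 100.15.
Rounding up, N = 101 stages.

101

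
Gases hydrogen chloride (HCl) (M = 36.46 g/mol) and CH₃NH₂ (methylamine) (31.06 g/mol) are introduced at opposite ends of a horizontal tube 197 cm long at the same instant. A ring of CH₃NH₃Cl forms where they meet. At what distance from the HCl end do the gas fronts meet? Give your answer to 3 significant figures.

94.6 cm

Graham's law gives d_HCl/d_CH₃NH₂ = rate_HCl/rate_CH₃NH₂ = √(M_CH₃NH₂/M_HCl) = √(31.06/36.46) = 0.9230.
With d_HCl + d_CH₃NH₂ = 197 cm, d_CH₃NH₂ = 197/(1 + 0.9230) = 102.4 cm.
d_HCl = 197 − 102.4 = 94.6 cm.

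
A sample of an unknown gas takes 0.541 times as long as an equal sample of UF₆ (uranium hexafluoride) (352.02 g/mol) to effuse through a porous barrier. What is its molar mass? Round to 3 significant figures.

103 g/mol

Since effusion rate ∝ 1/√M, t_X/t_UF₆ = √(M_X/M_UF₆).
0.541 = √(M_X/352.02)
M_X = 352.02 × 0.541² = 352.02 × 0.2927 = 103 g/mol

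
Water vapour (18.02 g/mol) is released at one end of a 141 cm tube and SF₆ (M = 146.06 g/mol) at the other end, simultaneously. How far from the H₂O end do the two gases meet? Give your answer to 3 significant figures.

104 cm

Distances travelled in equal time are proportional to diffusion rates, so d_H₂O/d_SF₆ = √(M_SF₆/M_H₂O) = √(146.06/18.02) = 2.847.
With d_H₂O + d_SF₆ = 141 cm, d_SF₆ = 141/(1 + 2.847) = 36.65 cm.
d_H₂O = 141 − 36.65 = 104 cm.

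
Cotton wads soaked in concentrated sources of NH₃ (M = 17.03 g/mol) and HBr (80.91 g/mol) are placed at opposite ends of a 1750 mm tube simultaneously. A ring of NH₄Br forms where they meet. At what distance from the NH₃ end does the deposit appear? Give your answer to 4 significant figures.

The fronts meet when d_NH₃ + d_HBr = L with d_NH₃/d_HBr = √(M_HBr/M_NH₃) (Graham's law). Here √(M_HBr/M_NH₃) = √(80.91/17.03) = 2.180.
With d_NH₃ + d_HBr = 1750 mm, d_HBr = 1750/(1 + 2.180) = 550.4 mm.
d_NH₃ = 1750 − 550.4 = 1200 mm.

1200 mm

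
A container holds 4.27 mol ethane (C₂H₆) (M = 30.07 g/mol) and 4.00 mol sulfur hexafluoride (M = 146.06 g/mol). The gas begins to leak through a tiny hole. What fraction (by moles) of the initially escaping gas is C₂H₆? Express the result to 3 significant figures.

Rate_i ∝ x_i/√M_i (Graham's law weighted by mole fraction), so the effusate composition follows n_i/√M_i.
So x_C₂H₆ in the escaping gas = (n_C₂H₆/√M_C₂H₆) / Σ(n_i/√M_i)
= (4.27/√30.07) / (4.27/√30.07 + 4.00/√146.06) = 0.7787/(0.7787 + 0.3310) = 0.702.

0.702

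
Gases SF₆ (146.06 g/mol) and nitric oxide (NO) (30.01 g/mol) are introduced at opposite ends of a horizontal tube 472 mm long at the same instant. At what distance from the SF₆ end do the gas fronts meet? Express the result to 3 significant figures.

147 mm

Distances travelled in equal time are proportional to diffusion rates, so d_SF₆/d_NO = √(M_NO/M_SF₆) = √(30.01/146.06) = 0.4533.
With d_SF₆ + d_NO = 472 mm, d_NO = 472/(1 + 0.4533) = 324.8 mm.
d_SF₆ = 472 − 324.8 = 147 mm.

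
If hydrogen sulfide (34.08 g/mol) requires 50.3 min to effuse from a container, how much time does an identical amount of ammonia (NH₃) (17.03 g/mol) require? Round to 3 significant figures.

By Graham's law, t_NH₃/t_H₂S = √(M_NH₃/M_H₂S) = √(17.03/34.08) = √0.4997 = 0.7069.
So the time for NH₃ is 50.3 × 0.7069 = 35.6 min.

35.6 min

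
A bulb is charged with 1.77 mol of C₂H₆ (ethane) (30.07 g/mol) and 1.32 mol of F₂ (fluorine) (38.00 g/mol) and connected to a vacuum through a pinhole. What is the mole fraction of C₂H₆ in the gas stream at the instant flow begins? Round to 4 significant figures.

Effusion rate of each component ∝ n_i/√M_i (partial pressure × 1/√M).
x_C₂H₆(eff) = (n_C₂H₆/√M_C₂H₆) / (n_C₂H₆/√M_C₂H₆ + n_F₂/√M_F₂)
= (1.77/√30.07) / (1.77/√30.07 + 1.32/√38.00) = 0.3228/(0.3228 + 0.2141) = 0.6012.

0.6012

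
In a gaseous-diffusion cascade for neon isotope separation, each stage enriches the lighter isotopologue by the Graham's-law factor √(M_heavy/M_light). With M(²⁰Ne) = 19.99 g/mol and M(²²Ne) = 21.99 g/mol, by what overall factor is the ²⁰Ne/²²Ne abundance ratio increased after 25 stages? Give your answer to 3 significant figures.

Overall factor = α^25 with α = √(21.99/19.99), i.e. (21.99/19.99)^(25/2).
= 1.10005^(25/2) = 3.29.

3.29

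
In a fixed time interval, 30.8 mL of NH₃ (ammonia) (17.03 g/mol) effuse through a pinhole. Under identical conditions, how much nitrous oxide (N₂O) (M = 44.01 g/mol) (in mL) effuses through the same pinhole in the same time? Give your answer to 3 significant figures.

19.2 mL

By Graham's law, rate_N₂O/rate_NH₃ = √(M_NH₃/M_N₂O) = √(17.03/44.01) = √0.3870 = 0.6221.
So the volume for N₂O is 30.8 × 0.6221 = 19.2 mL.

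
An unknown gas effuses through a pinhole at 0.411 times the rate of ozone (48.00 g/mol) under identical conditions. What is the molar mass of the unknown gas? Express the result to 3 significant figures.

Since effusion rate ∝ 1/√M, rate_X/rate_O₃ = √(M_O₃/M_X).
0.411 = √(48.00/M_X)
M_X = 48.00 / 0.411² = 48.00 / 0.1689 = 284 g/mol

284 g/mol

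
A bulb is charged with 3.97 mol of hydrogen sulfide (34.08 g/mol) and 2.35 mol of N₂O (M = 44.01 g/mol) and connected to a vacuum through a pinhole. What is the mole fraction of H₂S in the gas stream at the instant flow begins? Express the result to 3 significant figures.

Effusion rate of each component ∝ n_i/√M_i (partial pressure × 1/√M).
x_H₂S(eff) = (n_H₂S/√M_H₂S) / (n_H₂S/√M_H₂S + n_N₂O/√M_N₂O)
= (3.97/√34.08) / (3.97/√34.08 + 2.35/√44.01) = 0.6800/(0.6800 + 0.3542) = 0.658.

0.658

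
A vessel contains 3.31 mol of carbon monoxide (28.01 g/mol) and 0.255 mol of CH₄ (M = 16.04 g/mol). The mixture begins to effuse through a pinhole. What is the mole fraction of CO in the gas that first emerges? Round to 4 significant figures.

Rate_i ∝ x_i/√M_i (Graham's law weighted by mole fraction), so the effusate composition follows n_i/√M_i.
x_CO(eff) = (n_CO/√M_CO) / (n_CO/√M_CO + n_CH₄/√M_CH₄)
= (3.31/√28.01) / (3.31/√28.01 + 0.255/√16.04) = 0.6254/(0.6254 + 0.06367) = 0.9076.

0.9076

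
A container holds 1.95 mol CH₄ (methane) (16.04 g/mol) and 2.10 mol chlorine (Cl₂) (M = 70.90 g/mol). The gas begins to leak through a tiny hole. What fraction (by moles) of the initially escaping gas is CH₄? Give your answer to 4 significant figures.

The effusion rate of species i is ∝ p_i/√M_i ∝ n_i/√M_i.
So x_CH₄ in the escaping gas = (n_CH₄/√M_CH₄) / Σ(n_i/√M_i)
= (1.95/√16.04) / (1.95/√16.04 + 2.10/√70.90) = 0.4869/(0.4869 + 0.2494) = 0.6613.

0.6613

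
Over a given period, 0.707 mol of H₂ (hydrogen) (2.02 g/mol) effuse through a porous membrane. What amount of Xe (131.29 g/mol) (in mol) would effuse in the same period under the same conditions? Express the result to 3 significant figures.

By Graham's law, rate_Xe/rate_H₂ = √(M_H₂/M_Xe) = √(2.02/131.29) = √0.01539 = 0.1240.
So the amount for Xe is 0.707 × 0.1240 = 0.0877 mol.

0.0877 mol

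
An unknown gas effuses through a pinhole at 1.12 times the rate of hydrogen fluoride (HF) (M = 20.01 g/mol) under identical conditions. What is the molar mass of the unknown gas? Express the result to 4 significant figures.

15.95 g/mol

From Graham's law, rate_X/rate_HF = √(M_HF/M_X).
1.12 = √(20.01/M_X)
M_X = 20.01 / 1.12² = 20.01 / 1.254 = 15.95 g/mol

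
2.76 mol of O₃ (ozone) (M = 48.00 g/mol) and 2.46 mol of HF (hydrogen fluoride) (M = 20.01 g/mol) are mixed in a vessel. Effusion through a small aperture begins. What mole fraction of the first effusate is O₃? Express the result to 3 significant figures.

Each component's effusion rate ∝ (its partial pressure)·(1/√M) ∝ n_i/√M_i.
x_O₃(eff) = (n_O₃/√M_O₃) / (n_O₃/√M_O₃ + n_HF/√M_HF)
= (2.76/√48.00) / (2.76/√48.00 + 2.46/√20.01) = 0.3984/(0.3984 + 0.5499) = 0.420.

0.420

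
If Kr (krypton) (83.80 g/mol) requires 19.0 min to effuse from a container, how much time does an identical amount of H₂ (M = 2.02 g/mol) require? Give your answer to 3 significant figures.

From Graham's law, t_H₂/t_Kr = √(M_H₂/M_Kr) = √(2.02/83.80) = √0.02411 = 0.1553.
So the time for H₂ is 19.0 × 0.1553 = 2.95 min.

2.95 min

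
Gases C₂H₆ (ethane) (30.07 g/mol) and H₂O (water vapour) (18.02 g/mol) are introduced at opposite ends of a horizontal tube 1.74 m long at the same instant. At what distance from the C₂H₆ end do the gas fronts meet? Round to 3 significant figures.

0.759 m

Distances travelled in equal time are proportional to diffusion rates, so d_C₂H₆/d_H₂O = √(M_H₂O/M_C₂H₆) = √(18.02/30.07) = 0.7741.
With d_C₂H₆ + d_H₂O = 1.74 m, d_H₂O = 1.74/(1 + 0.7741) = 0.9808 m.
d_C₂H₆ = 1.74 − 0.9808 = 0.759 m.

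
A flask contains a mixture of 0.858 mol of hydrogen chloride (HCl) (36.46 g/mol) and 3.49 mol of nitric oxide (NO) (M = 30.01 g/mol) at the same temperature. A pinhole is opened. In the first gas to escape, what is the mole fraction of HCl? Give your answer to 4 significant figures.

Rate_i ∝ x_i/√M_i (Graham's law weighted by mole fraction), so the effusate composition follows n_i/√M_i.
So x_HCl in the escaping gas = (n_HCl/√M_HCl) / Σ(n_i/√M_i)
= (0.858/√36.46) / (0.858/√36.46 + 3.49/√30.01) = 0.1421/(0.1421 + 0.6371) = 0.1824.

0.1824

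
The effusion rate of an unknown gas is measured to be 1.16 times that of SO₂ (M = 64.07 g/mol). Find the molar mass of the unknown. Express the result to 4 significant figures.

By Graham's law, rate_X/rate_SO₂ = √(M_SO₂/M_X).
1.16 = √(64.07/M_X)
M_X = 64.07 / 1.16² = 64.07 / 1.346 = 47.61 g/mol

47.61 g/mol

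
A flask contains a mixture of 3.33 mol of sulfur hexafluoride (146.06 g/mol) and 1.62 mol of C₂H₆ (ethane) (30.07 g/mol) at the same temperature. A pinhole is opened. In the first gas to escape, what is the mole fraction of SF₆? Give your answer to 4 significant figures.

Effusion rate of each component ∝ n_i/√M_i (partial pressure × 1/√M).
x_SF₆(eff) = (n_SF₆/√M_SF₆) / (n_SF₆/√M_SF₆ + n_C₂H₆/√M_C₂H₆)
= (3.33/√146.06) / (3.33/√146.06 + 1.62/√30.07) = 0.2755/(0.2755 + 0.2954) = 0.4826.

0.4826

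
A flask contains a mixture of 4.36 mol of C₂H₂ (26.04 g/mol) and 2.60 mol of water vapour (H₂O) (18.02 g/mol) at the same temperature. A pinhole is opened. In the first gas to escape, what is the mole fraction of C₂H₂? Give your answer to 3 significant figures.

0.582

Each component's effusion rate ∝ (its partial pressure)·(1/√M) ∝ n_i/√M_i.
Mole fraction of C₂H₂ in the effusate = (n_C₂H₂/√M_C₂H₂) / (n_C₂H₂/√M_C₂H₂ + n_H₂O/√M_H₂O)
= (4.36/√26.04) / (4.36/√26.04 + 2.60/√18.02) = 0.8544/(0.8544 + 0.6125) = 0.582.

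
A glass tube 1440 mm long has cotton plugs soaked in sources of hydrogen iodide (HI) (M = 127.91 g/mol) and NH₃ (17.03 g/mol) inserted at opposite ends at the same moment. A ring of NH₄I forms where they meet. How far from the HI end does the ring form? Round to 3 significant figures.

The fronts meet when d_HI + d_NH₃ = L with d_HI/d_NH₃ = √(M_NH₃/M_HI) (Graham's law). Here √(M_NH₃/M_HI) = √(17.03/127.91) = 0.3649.
With d_HI + d_NH₃ = 1440 mm, d_NH₃ = 1440/(1 + 0.3649) = 1055 mm.
d_HI = 1440 − 1055 = 385 mm.

385 mm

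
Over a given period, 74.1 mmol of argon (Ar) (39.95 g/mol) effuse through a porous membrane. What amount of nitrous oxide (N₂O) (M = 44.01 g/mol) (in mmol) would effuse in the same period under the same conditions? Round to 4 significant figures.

70.60 mmol

Using Graham's law: rate_N₂O/rate_Ar = √(M_Ar/M_N₂O) = √(39.95/44.01) = √0.9077 = 0.9528.
So the amount for N₂O is 74.1 × 0.9528 = 70.60 mmol.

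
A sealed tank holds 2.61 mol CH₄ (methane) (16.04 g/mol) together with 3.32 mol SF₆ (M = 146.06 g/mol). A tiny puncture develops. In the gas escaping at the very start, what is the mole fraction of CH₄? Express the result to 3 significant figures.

0.703

Rate_i ∝ x_i/√M_i (Graham's law weighted by mole fraction), so the effusate composition follows n_i/√M_i.
So x_CH₄ in the escaping gas = (n_CH₄/√M_CH₄) / Σ(n_i/√M_i)
= (2.61/√16.04) / (2.61/√16.04 + 3.32/√146.06) = 0.6517/(0.6517 + 0.2747) = 0.703.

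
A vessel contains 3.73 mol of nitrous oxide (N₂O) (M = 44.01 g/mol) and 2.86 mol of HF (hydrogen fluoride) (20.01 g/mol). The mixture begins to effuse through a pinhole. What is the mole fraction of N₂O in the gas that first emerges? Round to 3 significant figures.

0.468

The effusion rate of species i is ∝ p_i/√M_i ∝ n_i/√M_i.
Mole fraction of N₂O in the effusate = (n_N₂O/√M_N₂O) / (n_N₂O/√M_N₂O + n_HF/√M_HF)
= (3.73/√44.01) / (3.73/√44.01 + 2.86/√20.01) = 0.5623/(0.5623 + 0.6394) = 0.468.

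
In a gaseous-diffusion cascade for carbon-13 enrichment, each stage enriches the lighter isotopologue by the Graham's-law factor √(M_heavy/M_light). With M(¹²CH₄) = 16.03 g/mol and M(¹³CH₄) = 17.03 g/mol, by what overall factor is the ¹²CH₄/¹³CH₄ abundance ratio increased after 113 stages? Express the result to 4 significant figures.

30.54

The single-stage factor is √(M_heavy/M_light), so 113 stages give [√(17.03/16.03)]^113 = (17.03/16.03)^(113/2).
= 1.06238^(113/2) = 30.54.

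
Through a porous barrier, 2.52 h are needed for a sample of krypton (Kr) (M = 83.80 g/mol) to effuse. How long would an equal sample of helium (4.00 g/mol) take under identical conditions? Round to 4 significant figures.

By Graham's law, t_He/t_Kr = √(M_He/M_Kr) = √(4.00/83.80) = √0.04773 = 0.2185.
So the time for He is 2.52 × 0.2185 = 0.5506 h.

0.5506 h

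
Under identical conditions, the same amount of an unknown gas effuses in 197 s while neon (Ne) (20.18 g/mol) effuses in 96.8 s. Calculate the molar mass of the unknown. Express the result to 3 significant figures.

83.6 g/mol

Graham's law gives t_X/t_Ne = √(M_X/M_Ne).
197/96.8 = 2.035 = √(M_X/20.18)
M_X = 20.18 × 2.035² = 20.18 × 4.142 = 83.6 g/mol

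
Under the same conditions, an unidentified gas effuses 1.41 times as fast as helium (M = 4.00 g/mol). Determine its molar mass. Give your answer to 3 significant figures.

By Graham's law, rate_X/rate_He = √(M_He/M_X).
1.41 = √(4.00/M_X)
M_X = 4.00 / 1.41² = 4.00 / 1.988 = 2.01 g/mol

2.01 g/mol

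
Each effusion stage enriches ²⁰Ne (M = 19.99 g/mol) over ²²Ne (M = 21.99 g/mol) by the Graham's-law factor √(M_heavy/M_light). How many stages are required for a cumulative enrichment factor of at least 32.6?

With α = √(21.99/19.99) per stage, ln α = ½ ln(1.10005) = 0.04768.
Need α^N ≥ 32.6 ⇒ N ≥ ln(32.6) / ln α = 3.484 / 0.04768 = 73.08.
Minimum whole number of stages: N = 74.

74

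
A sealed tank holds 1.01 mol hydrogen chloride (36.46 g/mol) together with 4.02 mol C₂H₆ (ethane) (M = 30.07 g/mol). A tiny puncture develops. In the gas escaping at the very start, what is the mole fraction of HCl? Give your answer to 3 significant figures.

0.186

Rate_i ∝ x_i/√M_i (Graham's law weighted by mole fraction), so the effusate composition follows n_i/√M_i.
So x_HCl in the escaping gas = (n_HCl/√M_HCl) / Σ(n_i/√M_i)
= (1.01/√36.46) / (1.01/√36.46 + 4.02/√30.07) = 0.1673/(0.1673 + 0.7331) = 0.186.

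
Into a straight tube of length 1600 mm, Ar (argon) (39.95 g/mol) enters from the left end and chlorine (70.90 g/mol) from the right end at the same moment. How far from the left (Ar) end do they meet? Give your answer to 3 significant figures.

914 mm

In equal time, each gas travels a distance ∝ its rate ∝ 1/√M, so d_Ar/d_Cl₂ = √(M_Cl₂/M_Ar) = √(70.90/39.95) = 1.332.
With d_Ar + d_Cl₂ = 1600 mm, d_Cl₂ = 1600/(1 + 1.332) = 686.1 mm.
d_Ar = 1600 − 686.1 = 914 mm.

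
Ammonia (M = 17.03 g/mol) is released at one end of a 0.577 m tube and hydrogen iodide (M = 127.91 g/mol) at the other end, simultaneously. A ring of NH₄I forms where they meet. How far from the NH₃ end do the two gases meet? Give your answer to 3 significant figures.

0.423 m

Distances travelled in equal time are proportional to diffusion rates, so d_NH₃/d_HI = √(M_HI/M_NH₃) = √(127.91/17.03) = 2.741.
With d_NH₃ + d_HI = 0.577 m, d_HI = 0.577/(1 + 2.741) = 0.1543 m.
d_NH₃ = 0.577 − 0.1543 = 0.423 m.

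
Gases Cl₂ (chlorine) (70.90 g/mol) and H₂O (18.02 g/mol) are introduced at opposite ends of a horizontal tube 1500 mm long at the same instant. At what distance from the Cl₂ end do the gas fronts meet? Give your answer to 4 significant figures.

In equal time, each gas travels a distance ∝ its rate ∝ 1/√M, so d_Cl₂/d_H₂O = √(M_H₂O/M_Cl₂) = √(18.02/70.90) = 0.5041.
With d_Cl₂ + d_H₂O = 1500 mm, d_H₂O = 1500/(1 + 0.5041) = 997.2 mm.
d_Cl₂ = 1500 − 997.2 = 502.8 mm.

502.8 mm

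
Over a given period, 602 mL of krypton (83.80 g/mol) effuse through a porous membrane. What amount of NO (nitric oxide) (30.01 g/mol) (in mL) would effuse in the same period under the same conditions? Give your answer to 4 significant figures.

1006 mL

Since effusion rate ∝ 1/√M, rate_NO/rate_Kr = √(M_Kr/M_NO) = √(83.80/30.01) = √2.792 = 1.671.
So the volume for NO is 602 × 1.671 = 1006 mL.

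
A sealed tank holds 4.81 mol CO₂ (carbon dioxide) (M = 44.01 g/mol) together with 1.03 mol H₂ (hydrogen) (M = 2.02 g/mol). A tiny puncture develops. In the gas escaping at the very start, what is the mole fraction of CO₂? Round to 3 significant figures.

0.500

Effusion rate of each component ∝ n_i/√M_i (partial pressure × 1/√M).
x_CO₂(eff) = (n_CO₂/√M_CO₂) / (n_CO₂/√M_CO₂ + n_H₂/√M_H₂)
= (4.81/√44.01) / (4.81/√44.01 + 1.03/√2.02) = 0.7251/(0.7251 + 0.7247) = 0.500.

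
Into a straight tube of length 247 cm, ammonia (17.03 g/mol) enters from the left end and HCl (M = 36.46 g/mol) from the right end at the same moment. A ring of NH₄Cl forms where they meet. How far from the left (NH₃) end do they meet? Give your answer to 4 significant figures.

146.7 cm

In equal time, each gas travels a distance ∝ its rate ∝ 1/√M, so d_NH₃/d_HCl = √(M_HCl/M_NH₃) = √(36.46/17.03) = 1.463.
With d_NH₃ + d_HCl = 247 cm, d_HCl = 247/(1 + 1.463) = 100.3 cm.
d_NH₃ = 247 − 100.3 = 146.7 cm.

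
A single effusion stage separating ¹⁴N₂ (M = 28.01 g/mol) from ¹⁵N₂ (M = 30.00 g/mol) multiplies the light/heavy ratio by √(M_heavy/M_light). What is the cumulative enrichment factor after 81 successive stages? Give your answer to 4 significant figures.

16.11

Overall factor = α^81 with α = √(30.00/28.01), i.e. (30.00/28.01)^(81/2).
= 1.07105^(81/2) = 16.11.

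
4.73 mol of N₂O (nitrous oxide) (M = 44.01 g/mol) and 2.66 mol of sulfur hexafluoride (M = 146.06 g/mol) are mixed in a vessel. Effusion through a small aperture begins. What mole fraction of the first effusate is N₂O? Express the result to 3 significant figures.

The effusion rate of species i is ∝ p_i/√M_i ∝ n_i/√M_i.
So x_N₂O in the escaping gas = (n_N₂O/√M_N₂O) / Σ(n_i/√M_i)
= (4.73/√44.01) / (4.73/√44.01 + 2.66/√146.06) = 0.7130/(0.7130 + 0.2201) = 0.764.

0.764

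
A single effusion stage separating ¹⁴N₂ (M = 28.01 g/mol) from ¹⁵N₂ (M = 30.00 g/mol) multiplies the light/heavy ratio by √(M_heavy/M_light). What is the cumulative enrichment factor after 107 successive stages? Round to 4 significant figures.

39.33

After 107 stages the ratio has grown by (√(30.00/28.01))^107 = (30.00/28.01)^(107/2).
= 1.07105^(107/2) = 39.33.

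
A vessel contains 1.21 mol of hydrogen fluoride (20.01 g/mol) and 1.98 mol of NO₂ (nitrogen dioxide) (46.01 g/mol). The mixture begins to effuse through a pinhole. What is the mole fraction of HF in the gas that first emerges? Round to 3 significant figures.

0.481

Rate_i ∝ x_i/√M_i (Graham's law weighted by mole fraction), so the effusate composition follows n_i/√M_i.
So x_HF in the escaping gas = (n_HF/√M_HF) / Σ(n_i/√M_i)
= (1.21/√20.01) / (1.21/√20.01 + 1.98/√46.01) = 0.2705/(0.2705 + 0.2919) = 0.481.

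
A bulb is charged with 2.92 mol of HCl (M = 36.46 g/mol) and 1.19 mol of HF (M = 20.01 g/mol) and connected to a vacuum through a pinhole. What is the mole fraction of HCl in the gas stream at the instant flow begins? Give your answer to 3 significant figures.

0.645

The effusion rate of species i is ∝ p_i/√M_i ∝ n_i/√M_i.
Mole fraction of HCl in the effusate = (n_HCl/√M_HCl) / (n_HCl/√M_HCl + n_HF/√M_HF)
= (2.92/√36.46) / (2.92/√36.46 + 1.19/√20.01) = 0.4836/(0.4836 + 0.2660) = 0.645.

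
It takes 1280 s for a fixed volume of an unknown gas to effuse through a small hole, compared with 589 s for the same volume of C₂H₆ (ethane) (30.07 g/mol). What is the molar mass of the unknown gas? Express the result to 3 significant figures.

142 g/mol

Since effusion rate ∝ 1/√M, t_X/t_C₂H₆ = √(M_X/M_C₂H₆).
1280/589 = 2.173 = √(M_X/30.07)
M_X = 30.07 × 2.173² = 30.07 × 4.723 = 142 g/mol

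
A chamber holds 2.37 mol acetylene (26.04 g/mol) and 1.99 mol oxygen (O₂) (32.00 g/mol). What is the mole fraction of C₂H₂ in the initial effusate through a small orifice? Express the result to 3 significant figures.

0.569

Rate_i ∝ x_i/√M_i (Graham's law weighted by mole fraction), so the effusate composition follows n_i/√M_i.
x_C₂H₂(eff) = (n_C₂H₂/√M_C₂H₂) / (n_C₂H₂/√M_C₂H₂ + n_O₂/√M_O₂)
= (2.37/√26.04) / (2.37/√26.04 + 1.99/√32.00) = 0.4644/(0.4644 + 0.3518) = 0.569.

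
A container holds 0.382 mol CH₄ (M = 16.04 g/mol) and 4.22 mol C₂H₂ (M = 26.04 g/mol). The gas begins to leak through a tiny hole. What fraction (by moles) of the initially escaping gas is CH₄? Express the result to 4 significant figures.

Rate_i ∝ x_i/√M_i (Graham's law weighted by mole fraction), so the effusate composition follows n_i/√M_i.
Mole fraction of CH₄ in the effusate = (n_CH₄/√M_CH₄) / (n_CH₄/√M_CH₄ + n_C₂H₂/√M_C₂H₂)
= (0.382/√16.04) / (0.382/√16.04 + 4.22/√26.04) = 0.09538/(0.09538 + 0.8270) = 0.1034.

0.1034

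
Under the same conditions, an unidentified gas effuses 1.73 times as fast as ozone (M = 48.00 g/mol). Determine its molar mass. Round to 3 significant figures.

16.0 g/mol

Since effusion rate ∝ 1/√M, rate_X/rate_O₃ = √(M_O₃/M_X).
1.73 = √(48.00/M_X)
M_X = 48.00 / 1.73² = 48.00 / 2.993 = 16.0 g/mol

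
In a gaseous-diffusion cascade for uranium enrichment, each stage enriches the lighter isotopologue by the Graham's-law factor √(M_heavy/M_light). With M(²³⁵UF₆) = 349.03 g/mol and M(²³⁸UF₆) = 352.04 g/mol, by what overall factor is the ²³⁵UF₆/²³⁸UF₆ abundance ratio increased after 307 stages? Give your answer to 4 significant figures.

After 307 stages the ratio has grown by (√(352.04/349.03))^307 = (352.04/349.03)^(307/2).
= 1.00862^(307/2) = 3.736.

3.736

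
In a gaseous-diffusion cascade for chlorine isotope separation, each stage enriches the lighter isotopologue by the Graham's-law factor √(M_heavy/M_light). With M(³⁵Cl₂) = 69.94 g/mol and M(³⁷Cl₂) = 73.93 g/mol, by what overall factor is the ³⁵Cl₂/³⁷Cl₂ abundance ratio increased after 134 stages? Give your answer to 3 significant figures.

41.2

Overall factor = α^134 with α = √(73.93/69.94), i.e. (73.93/69.94)^(134/2).
= 1.05705^67 = 41.2.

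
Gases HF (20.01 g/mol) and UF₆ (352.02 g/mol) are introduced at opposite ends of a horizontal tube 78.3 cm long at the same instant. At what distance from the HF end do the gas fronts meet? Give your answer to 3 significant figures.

The fronts meet when d_HF + d_UF₆ = L with d_HF/d_UF₆ = √(M_UF₆/M_HF) (Graham's law). Here √(M_UF₆/M_HF) = √(352.02/20.01) = 4.194.
With d_HF + d_UF₆ = 78.3 cm, d_UF₆ = 78.3/(1 + 4.194) = 15.07 cm.
d_HF = 78.3 − 15.07 = 63.2 cm.

63.2 cm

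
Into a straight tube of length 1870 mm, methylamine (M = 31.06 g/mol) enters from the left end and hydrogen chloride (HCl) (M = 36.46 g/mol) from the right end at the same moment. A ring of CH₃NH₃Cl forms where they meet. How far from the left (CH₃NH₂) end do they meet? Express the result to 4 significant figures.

972.4 mm

In equal time, each gas travels a distance ∝ its rate ∝ 1/√M, so d_CH₃NH₂/d_HCl = √(M_HCl/M_CH₃NH₂) = √(36.46/31.06) = 1.083.
With d_CH₃NH₂ + d_HCl = 1870 mm, d_HCl = 1870/(1 + 1.083) = 897.6 mm.
d_CH₃NH₂ = 1870 − 897.6 = 972.4 mm.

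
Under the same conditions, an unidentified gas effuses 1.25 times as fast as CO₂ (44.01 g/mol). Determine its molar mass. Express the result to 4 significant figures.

Graham's law gives rate_X/rate_CO₂ = √(M_CO₂/M_X).
1.25 = √(44.01/M_X)
M_X = 44.01 / 1.25² = 44.01 / 1.562 = 28.17 g/mol

28.17 g/mol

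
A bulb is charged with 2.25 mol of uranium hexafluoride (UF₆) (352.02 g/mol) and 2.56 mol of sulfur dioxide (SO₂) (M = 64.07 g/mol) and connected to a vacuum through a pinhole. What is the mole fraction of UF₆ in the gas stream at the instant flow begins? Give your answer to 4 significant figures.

0.2727

Rate_i ∝ x_i/√M_i (Graham's law weighted by mole fraction), so the effusate composition follows n_i/√M_i.
x_UF₆(eff) = (n_UF₆/√M_UF₆) / (n_UF₆/√M_UF₆ + n_SO₂/√M_SO₂)
= (2.25/√352.02) / (2.25/√352.02 + 2.56/√64.07) = 0.1199/(0.1199 + 0.3198) = 0.2727.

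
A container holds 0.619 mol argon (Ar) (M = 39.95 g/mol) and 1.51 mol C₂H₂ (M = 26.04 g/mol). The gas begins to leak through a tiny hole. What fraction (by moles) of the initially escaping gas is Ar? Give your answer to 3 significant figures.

Each component's effusion rate ∝ (its partial pressure)·(1/√M) ∝ n_i/√M_i.
So x_Ar in the escaping gas = (n_Ar/√M_Ar) / Σ(n_i/√M_i)
= (0.619/√39.95) / (0.619/√39.95 + 1.51/√26.04) = 0.09793/(0.09793 + 0.2959) = 0.249.

0.249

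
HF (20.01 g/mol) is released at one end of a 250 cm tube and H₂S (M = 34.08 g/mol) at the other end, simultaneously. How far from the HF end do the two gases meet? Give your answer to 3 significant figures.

The fronts meet when d_HF + d_H₂S = L with d_HF/d_H₂S = √(M_H₂S/M_HF) (Graham's law). Here √(M_H₂S/M_HF) = √(34.08/20.01) = 1.305.
With d_HF + d_H₂S = 250 cm, d_H₂S = 250/(1 + 1.305) = 108.5 cm.
d_HF = 250 − 108.5 = 142 cm.

142 cm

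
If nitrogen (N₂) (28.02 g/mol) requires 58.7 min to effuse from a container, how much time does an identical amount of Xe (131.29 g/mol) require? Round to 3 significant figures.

127 min

From Graham's law, t_Xe/t_N₂ = √(M_Xe/M_N₂) = √(131.29/28.02) = √4.686 = 2.165.
So the time for Xe is 58.7 × 2.165 = 127 min.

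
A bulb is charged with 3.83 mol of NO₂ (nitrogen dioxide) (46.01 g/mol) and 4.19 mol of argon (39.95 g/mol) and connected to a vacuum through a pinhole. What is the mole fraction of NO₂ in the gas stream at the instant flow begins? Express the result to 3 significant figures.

0.460

Rate_i ∝ x_i/√M_i (Graham's law weighted by mole fraction), so the effusate composition follows n_i/√M_i.
So x_NO₂ in the escaping gas = (n_NO₂/√M_NO₂) / Σ(n_i/√M_i)
= (3.83/√46.01) / (3.83/√46.01 + 4.19/√39.95) = 0.5646/(0.5646 + 0.6629) = 0.460.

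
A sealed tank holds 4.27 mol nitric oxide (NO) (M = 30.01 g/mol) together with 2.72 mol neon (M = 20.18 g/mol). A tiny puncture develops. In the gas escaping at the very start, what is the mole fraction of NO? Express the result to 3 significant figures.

Each component's effusion rate ∝ (its partial pressure)·(1/√M) ∝ n_i/√M_i.
Mole fraction of NO in the effusate = (n_NO/√M_NO) / (n_NO/√M_NO + n_Ne/√M_Ne)
= (4.27/√30.01) / (4.27/√30.01 + 2.72/√20.18) = 0.7795/(0.7795 + 0.6055) = 0.563.

0.563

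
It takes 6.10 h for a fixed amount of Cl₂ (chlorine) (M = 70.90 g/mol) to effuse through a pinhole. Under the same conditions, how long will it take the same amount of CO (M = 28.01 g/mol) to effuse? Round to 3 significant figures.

3.83 h

From Graham's law, t_CO/t_Cl₂ = √(M_CO/M_Cl₂) = √(28.01/70.90) = √0.3951 = 0.6285.
So the time for CO is 6.10 × 0.6285 = 3.83 h.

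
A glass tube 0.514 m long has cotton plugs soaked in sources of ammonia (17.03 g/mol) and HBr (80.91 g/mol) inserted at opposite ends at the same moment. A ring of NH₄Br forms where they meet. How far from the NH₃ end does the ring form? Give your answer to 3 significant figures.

Graham's law gives d_NH₃/d_HBr = rate_NH₃/rate_HBr = √(M_HBr/M_NH₃) = √(80.91/17.03) = 2.180.
With d_NH₃ + d_HBr = 0.514 m, d_HBr = 0.514/(1 + 2.180) = 0.1617 m.
d_NH₃ = 0.514 − 0.1617 = 0.352 m.

0.352 m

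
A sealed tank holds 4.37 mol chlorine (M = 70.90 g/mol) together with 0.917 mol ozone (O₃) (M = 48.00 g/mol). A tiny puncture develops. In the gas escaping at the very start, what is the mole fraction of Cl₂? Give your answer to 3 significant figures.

0.797

Rate_i ∝ x_i/√M_i (Graham's law weighted by mole fraction), so the effusate composition follows n_i/√M_i.
Mole fraction of Cl₂ in the effusate = (n_Cl₂/√M_Cl₂) / (n_Cl₂/√M_Cl₂ + n_O₃/√M_O₃)
= (4.37/√70.90) / (4.37/√70.90 + 0.917/√48.00) = 0.5190/(0.5190 + 0.1324) = 0.797.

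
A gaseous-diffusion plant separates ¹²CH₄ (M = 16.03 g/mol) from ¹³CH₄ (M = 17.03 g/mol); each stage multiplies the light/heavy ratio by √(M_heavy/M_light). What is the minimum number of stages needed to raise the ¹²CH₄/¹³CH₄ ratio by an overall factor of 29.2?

112

Single-stage factor α = √(17.03/16.03), so ln α = ½ ln(1.06238) = 0.03026.
Need α^N ≥ 29.2 ⇒ N ≥ ln(29.2) / ln α = 3.374 / 0.03026 = 111.52.
So at least 112 stages are needed.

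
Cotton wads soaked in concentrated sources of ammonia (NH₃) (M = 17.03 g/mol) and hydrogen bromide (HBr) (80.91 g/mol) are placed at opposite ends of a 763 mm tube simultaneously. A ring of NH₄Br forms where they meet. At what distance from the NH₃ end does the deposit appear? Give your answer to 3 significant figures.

Distances travelled in equal time are proportional to diffusion rates, so d_NH₃/d_HBr = √(M_HBr/M_NH₃) = √(80.91/17.03) = 2.180.
With d_NH₃ + d_HBr = 763 mm, d_HBr = 763/(1 + 2.180) = 240.0 mm.
d_NH₃ = 763 − 240.0 = 523 mm.

523 mm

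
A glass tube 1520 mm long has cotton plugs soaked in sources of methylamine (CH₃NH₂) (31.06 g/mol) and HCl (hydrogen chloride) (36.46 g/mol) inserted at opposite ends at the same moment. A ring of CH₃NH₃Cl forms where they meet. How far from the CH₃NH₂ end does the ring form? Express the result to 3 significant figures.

Graham's law gives d_CH₃NH₂/d_HCl = rate_CH₃NH₂/rate_HCl = √(M_HCl/M_CH₃NH₂) = √(36.46/31.06) = 1.083.
With d_CH₃NH₂ + d_HCl = 1520 mm, d_HCl = 1520/(1 + 1.083) = 729.6 mm.
d_CH₃NH₂ = 1520 − 729.6 = 790 mm.

790 mm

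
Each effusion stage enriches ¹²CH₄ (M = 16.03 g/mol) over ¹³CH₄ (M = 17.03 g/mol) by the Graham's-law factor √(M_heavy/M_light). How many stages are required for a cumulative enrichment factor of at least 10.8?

Per stage α = (17.03/16.03)^(1/2) = 1.06238^0.5, giving ln α = 0.03026.
Need α^N ≥ 10.8 ⇒ N ≥ ln(10.8) / ln α = 2.380 / 0.03026 = 78.64.
Rounding up, N = 79 stages.

79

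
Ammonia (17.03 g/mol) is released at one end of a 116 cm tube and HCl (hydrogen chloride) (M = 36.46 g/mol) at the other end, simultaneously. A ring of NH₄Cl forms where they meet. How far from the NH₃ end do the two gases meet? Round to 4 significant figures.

68.91 cm

Graham's law gives d_NH₃/d_HCl = rate_NH₃/rate_HCl = √(M_HCl/M_NH₃) = √(36.46/17.03) = 1.463.
With d_NH₃ + d_HCl = 116 cm, d_HCl = 116/(1 + 1.463) = 47.09 cm.
d_NH₃ = 116 − 47.09 = 68.91 cm.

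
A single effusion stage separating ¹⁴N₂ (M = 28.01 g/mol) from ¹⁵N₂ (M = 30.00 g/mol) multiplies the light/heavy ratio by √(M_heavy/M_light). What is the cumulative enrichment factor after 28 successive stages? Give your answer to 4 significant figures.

Each stage multiplies the ratio by α = √(30.00/28.01), so after 28 stages the overall factor is α^28 = (30.00/28.01)^(28/2).
= 1.07105^14 = 2.614.

2.614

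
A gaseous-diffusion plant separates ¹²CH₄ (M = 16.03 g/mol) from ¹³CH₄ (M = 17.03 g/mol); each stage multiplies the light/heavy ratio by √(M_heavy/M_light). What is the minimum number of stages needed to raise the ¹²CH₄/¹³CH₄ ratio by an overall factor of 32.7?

116

Per stage α = (17.03/16.03)^(1/2) = 1.06238^0.5, giving ln α = 0.03026.
Need α^N ≥ 32.7 ⇒ N ≥ ln(32.7) / ln α = 3.487 / 0.03026 = 115.26.
Minimum whole number of stages: N = 116.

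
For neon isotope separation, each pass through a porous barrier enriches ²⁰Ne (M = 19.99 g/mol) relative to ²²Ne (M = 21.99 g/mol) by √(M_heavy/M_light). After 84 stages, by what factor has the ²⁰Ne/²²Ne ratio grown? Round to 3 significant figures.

54.9

After 84 stages the ratio has grown by (√(21.99/19.99))^84 = (21.99/19.99)^(84/2).
= 1.10005^42 = 54.9.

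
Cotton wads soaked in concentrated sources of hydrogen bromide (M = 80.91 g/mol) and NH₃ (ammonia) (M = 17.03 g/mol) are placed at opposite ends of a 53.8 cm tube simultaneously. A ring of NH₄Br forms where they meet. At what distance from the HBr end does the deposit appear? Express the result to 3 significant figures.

In equal time, each gas travels a distance ∝ its rate ∝ 1/√M, so d_HBr/d_NH₃ = √(M_NH₃/M_HBr) = √(17.03/80.91) = 0.4588.
With d_HBr + d_NH₃ = 53.8 cm, d_NH₃ = 53.8/(1 + 0.4588) = 36.88 cm.
d_HBr = 53.8 − 36.88 = 16.9 cm.

16.9 cm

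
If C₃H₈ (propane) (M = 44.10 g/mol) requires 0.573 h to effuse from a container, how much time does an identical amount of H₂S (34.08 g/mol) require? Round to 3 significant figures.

Using Graham's law: t_H₂S/t_C₃H₈ = √(M_H₂S/M_C₃H₈) = √(34.08/44.10) = √0.7728 = 0.8791.
So the time for H₂S is 0.573 × 0.8791 = 0.504 h.

0.504 h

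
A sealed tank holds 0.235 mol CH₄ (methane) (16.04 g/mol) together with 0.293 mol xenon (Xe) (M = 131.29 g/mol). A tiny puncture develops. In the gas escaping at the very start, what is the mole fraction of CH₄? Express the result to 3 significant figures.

Effusion rate of each component ∝ n_i/√M_i (partial pressure × 1/√M).
x_CH₄(eff) = (n_CH₄/√M_CH₄) / (n_CH₄/√M_CH₄ + n_Xe/√M_Xe)
= (0.235/√16.04) / (0.235/√16.04 + 0.293/√131.29) = 0.05868/(0.05868 + 0.02557) = 0.696.

0.696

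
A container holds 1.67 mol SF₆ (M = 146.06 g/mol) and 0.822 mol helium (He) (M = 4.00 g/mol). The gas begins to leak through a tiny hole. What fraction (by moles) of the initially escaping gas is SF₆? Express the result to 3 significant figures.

The effusion rate of species i is ∝ p_i/√M_i ∝ n_i/√M_i.
x_SF₆(eff) = (n_SF₆/√M_SF₆) / (n_SF₆/√M_SF₆ + n_He/√M_He)
= (1.67/√146.06) / (1.67/√146.06 + 0.822/√4.00) = 0.1382/(0.1382 + 0.4110) = 0.252.

0.252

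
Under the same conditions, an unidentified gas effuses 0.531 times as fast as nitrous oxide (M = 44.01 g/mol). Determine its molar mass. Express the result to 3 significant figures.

Graham's law gives rate_X/rate_N₂O = √(M_N₂O/M_X).
0.531 = √(44.01/M_X)
M_X = 44.01 / 0.531² = 44.01 / 0.2820 = 156 g/mol

156 g/mol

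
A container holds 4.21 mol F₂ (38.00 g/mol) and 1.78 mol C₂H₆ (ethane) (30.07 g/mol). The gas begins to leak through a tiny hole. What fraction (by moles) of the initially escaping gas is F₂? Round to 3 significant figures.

0.678

Rate_i ∝ x_i/√M_i (Graham's law weighted by mole fraction), so the effusate composition follows n_i/√M_i.
x_F₂(eff) = (n_F₂/√M_F₂) / (n_F₂/√M_F₂ + n_C₂H₆/√M_C₂H₆)
= (4.21/√38.00) / (4.21/√38.00 + 1.78/√30.07) = 0.6830/(0.6830 + 0.3246) = 0.678.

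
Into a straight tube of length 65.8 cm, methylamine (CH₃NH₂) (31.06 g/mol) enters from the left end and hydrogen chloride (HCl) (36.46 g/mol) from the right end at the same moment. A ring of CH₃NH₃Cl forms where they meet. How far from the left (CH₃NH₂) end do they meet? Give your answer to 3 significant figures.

The fronts meet when d_CH₃NH₂ + d_HCl = L with d_CH₃NH₂/d_HCl = √(M_HCl/M_CH₃NH₂) (Graham's law). Here √(M_HCl/M_CH₃NH₂) = √(36.46/31.06) = 1.083.
With d_CH₃NH₂ + d_HCl = 65.8 cm, d_HCl = 65.8/(1 + 1.083) = 31.58 cm.
d_CH₃NH₂ = 65.8 − 31.58 = 34.2 cm.

34.2 cm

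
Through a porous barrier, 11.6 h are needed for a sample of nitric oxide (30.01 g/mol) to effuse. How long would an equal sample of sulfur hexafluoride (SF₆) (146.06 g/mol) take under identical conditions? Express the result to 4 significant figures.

25.59 h

Using Graham's law: t_SF₆/t_NO = √(M_SF₆/M_NO) = √(146.06/30.01) = √4.867 = 2.206.
So the time for SF₆ is 11.6 × 2.206 = 25.59 h.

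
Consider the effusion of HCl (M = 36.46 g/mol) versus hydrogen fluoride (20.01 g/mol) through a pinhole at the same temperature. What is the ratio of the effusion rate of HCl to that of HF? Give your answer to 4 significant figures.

0.7408

From Graham's law, rate_HCl/rate_HF = √(M_HF/M_HCl) = √(20.01/36.46) = √0.5488 = 0.7408.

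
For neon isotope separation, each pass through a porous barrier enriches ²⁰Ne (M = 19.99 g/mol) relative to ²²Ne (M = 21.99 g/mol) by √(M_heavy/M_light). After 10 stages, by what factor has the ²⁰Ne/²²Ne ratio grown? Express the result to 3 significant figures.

1.61

After 10 stages the ratio has grown by (√(21.99/19.99))^10 = (21.99/19.99)^(10/2).
= 1.10005^5 = 1.61.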